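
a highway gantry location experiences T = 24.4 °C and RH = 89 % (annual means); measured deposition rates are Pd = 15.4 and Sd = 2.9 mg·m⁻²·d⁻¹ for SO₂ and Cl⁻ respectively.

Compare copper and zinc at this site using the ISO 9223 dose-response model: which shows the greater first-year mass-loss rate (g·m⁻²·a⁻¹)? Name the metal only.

copper

copper: temperature factor f = -0.080·(14.4) = -1.1520
  SO₂ term: 0.0053·15.4^0.26·exp(0.059·89-1.1520) = 0.6504
  Sd branch = 0.01025·Sd^0.27·e^(0.036·RH+0.049·T) = 1.112 μm/a
  sum: 0.6504 + 1.112 → r_corr = 1.763 μm/a
  mass loss = 1.763 μm/a × 8.96 g/cm³ = 15.8 g·m⁻²·a⁻¹
zinc: f(T) = -0.071·(T−10) [T>10 °C] = -1.0224
  SO₂ term: 0.0129·15.4^0.44·exp(0.046·89-1.0224) = 0.927
  Cl⁻ term: 0.0175·2.9^0.57·exp(0.008·89+0.085·24.4) = 0.5207
  sum: 0.927 + 0.5207 → r_corr = 1.448 μm/a
  mass loss = 1.448 μm/a × 7.14 g/cm³ = 10.34 g·m⁻²·a⁻¹
Ordering by g·m⁻²·a⁻¹: copper (15.8) > zinc (10.3)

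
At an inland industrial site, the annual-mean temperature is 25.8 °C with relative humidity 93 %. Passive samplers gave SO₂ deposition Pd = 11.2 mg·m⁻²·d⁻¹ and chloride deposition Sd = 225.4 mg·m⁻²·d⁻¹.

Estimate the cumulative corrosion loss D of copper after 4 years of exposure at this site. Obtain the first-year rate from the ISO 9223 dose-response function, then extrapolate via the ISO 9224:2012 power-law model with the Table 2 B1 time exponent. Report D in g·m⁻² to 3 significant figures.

copper: f(T) = -0.080·(T−10) [T>10 °C] = -1.2640
  sulphur-dioxide contribution → 0.6778 μm/a
  chloride contribution → 4.457 μm/a
  ⇒ r_corr(copper) = 5.135 μm/a
Long-term exponent b (ISO 9224 Table 2, B1) = 0.667
  D(4) = 5.135 × 4^0.667 = 5.135 × 2.521 = 12.95 μm
  Mass loss = 12.95 μm × 8.96 g/cm³ = 116 g·m⁻²

D(4) = 116 g·m⁻²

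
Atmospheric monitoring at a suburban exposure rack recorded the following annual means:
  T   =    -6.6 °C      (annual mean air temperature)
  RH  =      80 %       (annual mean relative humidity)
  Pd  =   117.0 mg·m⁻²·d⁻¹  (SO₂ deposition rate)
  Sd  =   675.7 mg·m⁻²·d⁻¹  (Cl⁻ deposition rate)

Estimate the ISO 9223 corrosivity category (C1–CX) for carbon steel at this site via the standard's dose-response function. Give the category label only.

carbon steel: f(T) = +0.150·(T−10) [T≤10 °C] = -2.4900
  sulphur-dioxide contribution → 8.648 μm/a
  chloride contribution → 62.36 μm/a
  total first-year rate 71.01 μm/a
71 μm/a falls in (50, 80] for carbon steel → category C4

C4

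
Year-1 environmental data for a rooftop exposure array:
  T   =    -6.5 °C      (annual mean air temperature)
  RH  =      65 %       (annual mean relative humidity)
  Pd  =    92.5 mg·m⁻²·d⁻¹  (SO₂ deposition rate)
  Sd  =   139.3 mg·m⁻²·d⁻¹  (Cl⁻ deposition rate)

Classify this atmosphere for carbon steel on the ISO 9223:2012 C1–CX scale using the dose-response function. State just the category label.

C2

carbon steel: f(T) = +0.150·(T−10) [T≤10 °C] = -2.4750
  Pd branch = 1.77·Pd^0.52·e^(0.02·RH+f) = 5.755 μm/a
  Sd branch = 0.102·Sd^0.62·e^(0.033·RH+0.04·T) = 14.34 μm/a
  sum: 5.755 + 14.34 → r_corr = 20.09 μm/a
20.1 μm/a falls in (1.3, 25] for carbon steel → category C2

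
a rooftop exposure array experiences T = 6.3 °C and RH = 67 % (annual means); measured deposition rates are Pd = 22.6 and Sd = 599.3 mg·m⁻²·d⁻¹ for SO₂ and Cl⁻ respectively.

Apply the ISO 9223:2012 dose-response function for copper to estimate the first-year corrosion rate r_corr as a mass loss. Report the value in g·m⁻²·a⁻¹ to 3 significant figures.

copper: temperature factor f = +0.126·(-3.7) = -0.4662
  sulphur-dioxide contribution → 0.3896 μm/a
  chloride contribution → 0.8755 μm/a
  total first-year rate 1.265 μm/a
Convert to mass loss: 1.265 μm/a × 8.96 g/cm³ = 11.34 g·m⁻²·a⁻¹

r_corr = 11.3 g·m⁻²·a⁻¹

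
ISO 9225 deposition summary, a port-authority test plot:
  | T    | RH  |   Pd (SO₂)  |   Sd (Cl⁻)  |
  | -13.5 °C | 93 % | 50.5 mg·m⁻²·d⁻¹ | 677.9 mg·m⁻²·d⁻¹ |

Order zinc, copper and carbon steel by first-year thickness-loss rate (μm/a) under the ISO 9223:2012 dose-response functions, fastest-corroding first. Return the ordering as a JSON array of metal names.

zinc: f(T) = +0.038·(T−10) [T≤10 °C] = -0.8930
  Pd branch = 0.0129·Pd^0.44·e^(0.046·RH+f) = 2.139 μm/a
  Sd branch = 0.0175·Sd^0.57·e^(0.008·RH+0.085·T) = 0.4804 μm/a
  r_corr = 2.139 + 0.4804 = 2.619 μm/a
copper: f(T) = +0.126·(T−10) [T≤10 °C] = -2.9610
  SO₂ term: 0.0053·50.5^0.26·exp(0.059·93-2.9610) = 0.1837
  Cl⁻ term: 0.01025·677.9^0.27·exp(0.036·93+0.049·-13.5) = 0.8747
  sum: 0.1837 + 0.8747 → r_corr = 1.058 μm/a
carbon steel: T≤10 °C ⇒ hinge +0.150·(-13.5−10) = -3.5250
  Pd branch = 1.77·Pd^0.52·e^(0.02·RH+f) = 2.574 μm/a
  Sd branch = 0.102·Sd^0.62·e^(0.033·RH+0.04·T) = 72.82 μm/a
  sum: 2.574 + 72.82 → r_corr = 75.39 μm/a
Ordering by μm/a: carbon steel (75.4) > zinc (2.62) > copper (1.06)

["carbon steel", "zinc", "copper"]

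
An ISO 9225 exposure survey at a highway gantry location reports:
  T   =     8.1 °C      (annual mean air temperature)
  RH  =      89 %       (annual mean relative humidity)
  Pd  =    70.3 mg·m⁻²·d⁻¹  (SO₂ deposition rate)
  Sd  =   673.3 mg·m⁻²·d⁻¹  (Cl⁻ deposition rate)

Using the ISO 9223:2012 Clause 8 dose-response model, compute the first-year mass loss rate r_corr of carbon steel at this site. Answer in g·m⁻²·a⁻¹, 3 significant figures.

r_corr = 1.75e+03 g·m⁻²·a⁻¹

carbon steel: temperature factor f = +0.150·(-1.9) = -0.2850
  Pd branch = 1.77·Pd^0.52·e^(0.02·RH+f) = 72.05 μm/a
  Sd branch = 0.102·Sd^0.62·e^(0.033·RH+0.04·T) = 150.8 μm/a
  r_corr = 72.05 + 150.8 = 222.8 μm/a
Convert to mass loss: 222.8 μm/a × 7.85 g/cm³ = 1749 g·m⁻²·a⁻¹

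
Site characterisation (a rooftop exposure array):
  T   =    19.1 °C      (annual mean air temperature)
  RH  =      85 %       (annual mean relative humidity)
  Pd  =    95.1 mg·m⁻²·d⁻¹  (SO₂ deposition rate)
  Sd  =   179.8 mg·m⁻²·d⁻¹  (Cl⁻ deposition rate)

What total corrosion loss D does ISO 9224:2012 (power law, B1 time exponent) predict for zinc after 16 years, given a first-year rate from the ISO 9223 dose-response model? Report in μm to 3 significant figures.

zinc: T>10 °C ⇒ hinge -0.071·(19.1−10) = -0.6461
  SO₂ term: 0.0129·95.1^0.44·exp(0.046·85-0.6461) = 2.503
  Cl⁻ term: 0.0175·179.8^0.57·exp(0.008·85+0.085·19.1) = 3.378
  sum: 2.503 + 3.378 → r_corr = 5.881 μm/a
ISO 9224: D(t) = r_corr · t^b with b = 0.813 (zinc, B1)
  D(16) = 5.881 × 16^0.813 = 5.881 × 9.527 = 56.03 μm

D(16) = 56.0 μm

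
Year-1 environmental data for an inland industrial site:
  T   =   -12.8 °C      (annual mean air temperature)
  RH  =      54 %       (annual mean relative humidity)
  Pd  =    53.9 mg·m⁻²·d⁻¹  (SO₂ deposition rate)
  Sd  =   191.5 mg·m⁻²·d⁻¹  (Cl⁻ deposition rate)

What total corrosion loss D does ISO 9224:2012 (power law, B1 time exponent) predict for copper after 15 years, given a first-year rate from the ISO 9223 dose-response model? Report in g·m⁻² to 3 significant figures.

D(15) = 9.74 g·m⁻²

copper: f(T) = +0.126·(T−10) [T≤10 °C] = -2.8728
  sulphur-dioxide contribution → 0.02044 μm/a
  chloride contribution → 0.158 μm/a
  ⇒ r_corr(copper) = 0.1785 μm/a
Power-law: D(15) = r_corr · 15^0.667
  D(15) = 0.1785 × 15^0.667 = 0.1785 × 6.088 = 1.087 μm
  Mass loss = 1.087 μm × 8.96 g/cm³ = 9.736 g·m⁻²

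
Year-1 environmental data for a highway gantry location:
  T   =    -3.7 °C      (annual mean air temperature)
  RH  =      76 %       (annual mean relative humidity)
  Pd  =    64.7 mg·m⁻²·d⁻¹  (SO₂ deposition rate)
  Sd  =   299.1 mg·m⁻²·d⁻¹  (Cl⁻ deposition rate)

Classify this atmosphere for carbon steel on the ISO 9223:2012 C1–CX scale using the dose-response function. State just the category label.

carbon steel: T≤10 °C ⇒ hinge +0.150·(-3.7−10) = -2.0550
  SO₂ term: 1.77·64.7^0.52·exp(0.02·76-2.0550) = 9.064
  Sd branch = 0.102·Sd^0.62·e^(0.033·RH+0.04·T) = 37.03 μm/a
  sum: 9.064 + 37.03 → r_corr = 46.09 μm/a
Category bounds: 25…50 μm/a bracket r_corr ⇒ C3

C3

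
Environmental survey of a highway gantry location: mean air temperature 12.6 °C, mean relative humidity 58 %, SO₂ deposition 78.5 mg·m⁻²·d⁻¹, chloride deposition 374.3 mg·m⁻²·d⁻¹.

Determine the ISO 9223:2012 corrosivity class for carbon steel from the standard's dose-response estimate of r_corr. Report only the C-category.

carbon steel: T>10 °C ⇒ hinge -0.054·(12.6−10) = -0.1404
  sulphur-dioxide contribution → 47.44 μm/a
  chloride contribution → 45.09 μm/a
  total first-year rate 92.53 μm/a
ISO 9223 Table 2 (carbon steel): 80 < 92.5 ≤ 200 μm/a ⇒ C5

C5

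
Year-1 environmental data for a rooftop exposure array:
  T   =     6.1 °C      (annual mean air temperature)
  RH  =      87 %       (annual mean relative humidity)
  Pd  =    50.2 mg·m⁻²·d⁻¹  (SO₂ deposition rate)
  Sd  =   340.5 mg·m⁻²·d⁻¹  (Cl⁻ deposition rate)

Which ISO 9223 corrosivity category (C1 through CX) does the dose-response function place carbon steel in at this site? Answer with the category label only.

C5

carbon steel: f(T) = +0.150·(T−10) [T≤10 °C] = -0.5850
  sulphur-dioxide contribution → 43.05 μm/a
  chloride contribution → 85.38 μm/a
  ⇒ r_corr(carbon steel) = 128.4 μm/a
128 μm/a falls in (80, 200] for carbon steel → category C5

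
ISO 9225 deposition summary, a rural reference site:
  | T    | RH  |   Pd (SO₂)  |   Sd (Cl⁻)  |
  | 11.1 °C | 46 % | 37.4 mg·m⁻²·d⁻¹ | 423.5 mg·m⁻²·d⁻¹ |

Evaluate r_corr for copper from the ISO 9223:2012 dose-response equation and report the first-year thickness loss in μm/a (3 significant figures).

r_corr = 0.661 μm/a

copper: temperature factor f = -0.080·(1.1) = -0.0880
  Pd branch = 0.0053·Pd^0.26·e^(0.059·RH+f) = 0.1878 μm/a
  Sd branch = 0.01025·Sd^0.27·e^(0.036·RH+0.049·T) = 0.4736 μm/a
  sum: 0.1878 + 0.4736 → r_corr = 0.6614 μm/a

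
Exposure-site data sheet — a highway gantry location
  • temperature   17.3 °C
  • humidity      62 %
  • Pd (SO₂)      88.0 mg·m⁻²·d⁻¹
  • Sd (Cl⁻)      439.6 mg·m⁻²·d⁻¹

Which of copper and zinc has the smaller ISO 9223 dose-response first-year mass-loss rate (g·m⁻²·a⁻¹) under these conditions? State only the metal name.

copper: f(T) = -0.080·(T−10) [T>10 °C] = -0.5840
  sulphur-dioxide contribution → 0.3672 μm/a
  chloride contribution → 1.153 μm/a
  total first-year rate 1.52 μm/a
  mass loss = 1.52 μm/a × 8.96 g/cm³ = 13.62 g·m⁻²·a⁻¹
zinc: temperature factor f = -0.071·(7.3) = -0.5183
  sulphur-dioxide contribution → 0.9543 μm/a
  chloride contribution → 4.014 μm/a
  total first-year rate 4.969 μm/a
  mass loss = 4.969 μm/a × 7.14 g/cm³ = 35.48 g·m⁻²·a⁻¹
Ordering by g·m⁻²·a⁻¹: zinc (35.5) > copper (13.6)

copper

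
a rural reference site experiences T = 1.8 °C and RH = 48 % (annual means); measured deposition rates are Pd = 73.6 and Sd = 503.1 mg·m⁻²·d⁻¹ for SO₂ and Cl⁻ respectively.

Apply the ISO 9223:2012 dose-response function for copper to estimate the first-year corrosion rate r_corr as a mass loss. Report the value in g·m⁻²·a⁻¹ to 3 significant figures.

copper: f(T) = +0.126·(T−10) [T≤10 °C] = -1.0332
  sulphur-dioxide contribution → 0.09792 μm/a
  chloride contribution → 0.338 μm/a
  ⇒ r_corr(copper) = 0.4359 μm/a
Convert to mass loss: 0.4359 μm/a × 8.96 g/cm³ = 3.906 g·m⁻²·a⁻¹

r_corr = 3.91 g·m⁻²·a⁻¹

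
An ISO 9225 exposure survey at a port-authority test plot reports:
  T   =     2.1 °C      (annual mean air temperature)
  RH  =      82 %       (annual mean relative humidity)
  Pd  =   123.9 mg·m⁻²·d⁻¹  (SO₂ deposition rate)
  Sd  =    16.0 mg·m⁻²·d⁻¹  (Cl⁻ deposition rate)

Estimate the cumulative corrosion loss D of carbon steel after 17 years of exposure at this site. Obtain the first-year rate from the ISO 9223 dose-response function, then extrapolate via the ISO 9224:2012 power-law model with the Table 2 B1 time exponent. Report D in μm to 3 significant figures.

D(17) = 191 μm

carbon steel: f(T) = +0.150·(T−10) [T≤10 °C] = -1.1850
  SO₂ term: 1.77·123.9^0.52·exp(0.02·82-1.1850) = 34.2
  Sd branch = 0.102·Sd^0.62·e^(0.033·RH+0.04·T) = 9.265 μm/a
  sum: 34.2 + 9.265 → r_corr = 43.46 μm/a
ISO 9224: D(t) = r_corr · t^b with b = 0.523 (carbon steel, B1)
  D(17) = 43.46 × 17^0.523 = 43.46 × 4.401 = 191.3 μm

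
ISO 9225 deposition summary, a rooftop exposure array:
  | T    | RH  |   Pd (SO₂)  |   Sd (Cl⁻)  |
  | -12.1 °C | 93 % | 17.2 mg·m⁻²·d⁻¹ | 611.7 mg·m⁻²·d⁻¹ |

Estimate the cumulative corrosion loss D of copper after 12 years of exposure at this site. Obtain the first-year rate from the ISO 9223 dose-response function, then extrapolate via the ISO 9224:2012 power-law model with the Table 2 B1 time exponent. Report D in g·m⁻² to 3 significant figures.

copper: temperature factor f = +0.126·(-22.1) = -2.7846
  Pd branch = 0.0053·Pd^0.26·e^(0.059·RH+f) = 0.1656 μm/a
  Cl⁻ term: 0.01025·611.7^0.27·exp(0.036·93+0.049·-12.1) = 0.9112
  r_corr = 0.1656 + 0.9112 = 1.077 μm/a
Power-law: D(12) = r_corr · 12^0.667
  D(12) = 1.077 × 12^0.667 = 1.077 × 5.246 = 5.649 μm
  Mass loss = 5.649 μm × 8.96 g/cm³ = 50.61 g·m⁻²

D(12) = 50.6 g·m⁻²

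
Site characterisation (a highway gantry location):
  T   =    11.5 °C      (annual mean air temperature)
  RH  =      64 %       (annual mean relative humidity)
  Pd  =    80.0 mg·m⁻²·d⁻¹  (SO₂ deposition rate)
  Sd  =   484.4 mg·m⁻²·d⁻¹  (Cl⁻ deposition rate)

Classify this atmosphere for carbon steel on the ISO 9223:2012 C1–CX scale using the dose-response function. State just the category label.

C5

carbon steel: T>10 °C ⇒ hinge -0.054·(11.5−10) = -0.0810
  sulphur-dioxide contribution → 57.32 μm/a
  chloride contribution → 61.72 μm/a
  ⇒ r_corr(carbon steel) = 119 μm/a
119 μm/a falls in (80, 200] for carbon steel → category C5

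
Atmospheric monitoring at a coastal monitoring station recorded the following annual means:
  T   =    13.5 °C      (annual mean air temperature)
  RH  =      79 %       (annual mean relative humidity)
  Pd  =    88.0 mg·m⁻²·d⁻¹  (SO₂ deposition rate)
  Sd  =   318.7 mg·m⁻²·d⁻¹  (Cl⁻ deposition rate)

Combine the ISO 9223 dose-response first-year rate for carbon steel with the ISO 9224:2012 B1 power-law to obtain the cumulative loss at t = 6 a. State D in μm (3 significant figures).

carbon steel: temperature factor f = -0.054·(3.5) = -0.1890
  Pd branch = 1.77·Pd^0.52·e^(0.02·RH+f) = 72.98 μm/a
  Sd branch = 0.102·Sd^0.62·e^(0.033·RH+0.04·T) = 84.61 μm/a
  r_corr = 72.98 + 84.61 = 157.6 μm/a
ISO 9224: D(t) = r_corr · t^b with b = 0.523 (carbon steel, B1)
  D(6) = 157.6 × 6^0.523 = 157.6 × 2.553 = 402.3 μm

D(6) = 402 μm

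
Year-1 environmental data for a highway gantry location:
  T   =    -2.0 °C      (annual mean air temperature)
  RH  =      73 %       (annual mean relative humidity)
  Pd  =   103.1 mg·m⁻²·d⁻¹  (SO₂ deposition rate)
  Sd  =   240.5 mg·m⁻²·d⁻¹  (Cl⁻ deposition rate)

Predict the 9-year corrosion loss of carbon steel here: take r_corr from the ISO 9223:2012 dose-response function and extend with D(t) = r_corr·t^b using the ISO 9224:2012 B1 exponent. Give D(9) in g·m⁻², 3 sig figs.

carbon steel: T≤10 °C ⇒ hinge +0.150·(-2.0−10) = -1.8000
  Pd branch = 1.77·Pd^0.52·e^(0.02·RH+f) = 14.03 μm/a
  Cl⁻ term: 0.102·240.5^0.62·exp(0.033·73+0.04·-2.0) = 31.36
  r_corr = 14.03 + 31.36 = 45.39 μm/a
ISO 9224: D(t) = r_corr · t^b with b = 0.523 (carbon steel, B1)
  D(9) = 45.39 × 9^0.523 = 45.39 × 3.156 = 143.2 μm
  Mass loss = 143.2 μm × 7.85 g/cm³ = 1124 g·m⁻²

D(9) = 1.12e+03 g·m⁻²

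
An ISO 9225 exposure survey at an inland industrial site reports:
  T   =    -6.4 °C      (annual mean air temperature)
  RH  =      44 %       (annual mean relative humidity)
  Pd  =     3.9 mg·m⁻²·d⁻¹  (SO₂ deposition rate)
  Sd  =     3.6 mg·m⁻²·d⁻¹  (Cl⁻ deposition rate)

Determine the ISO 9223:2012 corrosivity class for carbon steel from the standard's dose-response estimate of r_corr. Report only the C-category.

C2

carbon steel: temperature factor f = +0.150·(-16.4) = -2.4600
  Pd branch = 1.77·Pd^0.52·e^(0.02·RH+f) = 0.7398 μm/a
  Cl⁻ term: 0.102·3.6^0.62·exp(0.033·44+0.04·-6.4) = 0.7463
  r_corr = 0.7398 + 0.7463 = 1.486 μm/a
Category bounds: 1.3…25 μm/a bracket r_corr ⇒ C2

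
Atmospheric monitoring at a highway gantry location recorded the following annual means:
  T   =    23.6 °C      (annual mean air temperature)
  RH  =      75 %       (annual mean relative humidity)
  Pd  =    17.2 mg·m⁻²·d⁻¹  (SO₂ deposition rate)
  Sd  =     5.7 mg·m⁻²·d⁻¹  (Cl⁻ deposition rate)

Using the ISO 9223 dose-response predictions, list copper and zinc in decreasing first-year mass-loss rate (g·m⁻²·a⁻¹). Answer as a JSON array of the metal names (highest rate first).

copper: T>10 °C ⇒ hinge -0.080·(23.6−10) = -1.0880
  SO₂ term: 0.0053·17.2^0.26·exp(0.059·75-1.0880) = 0.3124
  Sd branch = 0.01025·Sd^0.27·e^(0.036·RH+0.049·T) = 0.7756 μm/a
  r_corr = 0.3124 + 0.7756 = 1.088 μm/a
  mass loss = 1.088 μm/a × 8.96 g/cm³ = 9.749 g·m⁻²·a⁻¹
zinc: f(T) = -0.071·(T−10) [T>10 °C] = -0.9656
  SO₂ term: 0.0129·17.2^0.44·exp(0.046·75-0.9656) = 0.541
  Sd branch = 0.0175·Sd^0.57·e^(0.008·RH+0.085·T) = 0.6392 μm/a
  r_corr = 0.541 + 0.6392 = 1.18 μm/a
  mass loss = 1.18 μm/a × 7.14 g/cm³ = 8.427 g·m⁻²·a⁻¹
Ordering by g·m⁻²·a⁻¹: copper (9.75) > zinc (8.43)

["copper", "zinc"]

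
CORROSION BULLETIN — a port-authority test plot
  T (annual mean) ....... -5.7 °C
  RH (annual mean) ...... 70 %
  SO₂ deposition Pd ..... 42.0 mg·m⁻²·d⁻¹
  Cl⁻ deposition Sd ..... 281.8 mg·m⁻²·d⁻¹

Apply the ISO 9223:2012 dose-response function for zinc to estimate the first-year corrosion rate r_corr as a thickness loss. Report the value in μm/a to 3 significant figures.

r_corr = 1.39 μm/a

zinc: f(T) = +0.038·(T−10) [T≤10 °C] = -0.5966
  sulphur-dioxide contribution → 0.9208 μm/a
  chloride contribution → 0.4702 μm/a
  ⇒ r_corr(zinc) = 1.391 μm/a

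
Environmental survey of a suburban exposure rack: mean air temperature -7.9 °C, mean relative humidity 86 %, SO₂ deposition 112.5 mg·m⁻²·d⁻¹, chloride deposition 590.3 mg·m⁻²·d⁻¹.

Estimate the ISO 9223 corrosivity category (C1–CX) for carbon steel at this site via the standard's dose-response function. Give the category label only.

C4

carbon steel: T≤10 °C ⇒ hinge +0.150·(-7.9−10) = -2.6850
  SO₂ term: 1.77·112.5^0.52·exp(0.02·86-2.6850) = 7.861
  Sd branch = 0.102·Sd^0.62·e^(0.033·RH+0.04·T) = 66.37 μm/a
  r_corr = 7.861 + 66.37 = 74.23 μm/a
ISO 9223 Table 2 (carbon steel): 50 < 74.2 ≤ 80 μm/a ⇒ C4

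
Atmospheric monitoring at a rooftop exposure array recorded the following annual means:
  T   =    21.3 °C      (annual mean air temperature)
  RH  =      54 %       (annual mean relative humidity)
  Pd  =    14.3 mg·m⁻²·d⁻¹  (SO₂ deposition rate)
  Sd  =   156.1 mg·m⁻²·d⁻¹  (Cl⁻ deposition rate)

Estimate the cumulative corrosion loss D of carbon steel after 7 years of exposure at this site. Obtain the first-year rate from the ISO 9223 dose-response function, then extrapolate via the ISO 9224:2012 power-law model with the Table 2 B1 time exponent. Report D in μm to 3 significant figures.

D(7) = 121 μm

carbon steel: T>10 °C ⇒ hinge -0.054·(21.3−10) = -0.6102
  SO₂ term: 1.77·14.3^0.52·exp(0.02·54-0.6102) = 11.29
  Sd branch = 0.102·Sd^0.62·e^(0.033·RH+0.04·T) = 32.54 μm/a
  sum: 11.29 + 32.54 → r_corr = 43.83 μm/a
Power-law: D(7) = r_corr · 7^0.523
  D(7) = 43.83 × 7^0.523 = 43.83 × 2.767 = 121.3 μm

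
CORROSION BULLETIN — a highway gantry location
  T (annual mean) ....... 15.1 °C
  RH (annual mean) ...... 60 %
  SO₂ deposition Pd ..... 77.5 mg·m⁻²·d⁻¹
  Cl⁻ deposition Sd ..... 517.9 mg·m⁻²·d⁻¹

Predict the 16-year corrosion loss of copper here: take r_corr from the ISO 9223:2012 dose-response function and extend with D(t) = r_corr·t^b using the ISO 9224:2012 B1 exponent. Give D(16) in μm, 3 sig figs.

D(16) = 8.79 μm

copper: T>10 °C ⇒ hinge -0.080·(15.1−10) = -0.4080
  Pd branch = 0.0053·Pd^0.26·e^(0.059·RH+f) = 0.3764 μm/a
  Sd branch = 0.01025·Sd^0.27·e^(0.036·RH+0.049·T) = 1.007 μm/a
  r_corr = 0.3764 + 1.007 = 1.383 μm/a
ISO 9224: D(t) = r_corr · t^b with b = 0.667 (copper, B1)
  D(16) = 1.383 × 16^0.667 = 1.383 × 6.355 = 8.792 μm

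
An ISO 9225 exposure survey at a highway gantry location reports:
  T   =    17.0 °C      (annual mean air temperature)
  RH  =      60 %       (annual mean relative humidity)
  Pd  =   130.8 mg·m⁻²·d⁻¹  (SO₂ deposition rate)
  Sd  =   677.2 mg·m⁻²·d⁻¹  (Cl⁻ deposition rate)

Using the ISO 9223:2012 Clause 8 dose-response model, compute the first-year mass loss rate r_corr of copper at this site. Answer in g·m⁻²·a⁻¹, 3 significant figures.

r_corr = 14.0 g·m⁻²·a⁻¹

copper: temperature factor f = -0.080·(7.0) = -0.5600
  Pd branch = 0.0053·Pd^0.26·e^(0.059·RH+f) = 0.3705 μm/a
  Cl⁻ term: 0.01025·677.2^0.27·exp(0.036·60+0.049·17.0) = 1.188
  sum: 0.3705 + 1.188 → r_corr = 1.559 μm/a
Convert to mass loss: 1.559 μm/a × 8.96 g/cm³ = 13.97 g·m⁻²·a⁻¹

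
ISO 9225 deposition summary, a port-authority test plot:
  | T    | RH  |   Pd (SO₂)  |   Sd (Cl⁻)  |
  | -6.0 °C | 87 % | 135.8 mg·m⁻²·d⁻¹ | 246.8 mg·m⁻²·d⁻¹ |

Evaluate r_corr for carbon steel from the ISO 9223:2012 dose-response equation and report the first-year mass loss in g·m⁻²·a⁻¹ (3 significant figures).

r_corr = 431 g·m⁻²·a⁻¹

carbon steel: f(T) = +0.150·(T−10) [T≤10 °C] = -2.4000
  sulphur-dioxide contribution → 11.76 μm/a
  chloride contribution → 43.1 μm/a
  ⇒ r_corr(carbon steel) = 54.86 μm/a
Convert to mass loss: 54.86 μm/a × 7.85 g/cm³ = 430.7 g·m⁻²·a⁻¹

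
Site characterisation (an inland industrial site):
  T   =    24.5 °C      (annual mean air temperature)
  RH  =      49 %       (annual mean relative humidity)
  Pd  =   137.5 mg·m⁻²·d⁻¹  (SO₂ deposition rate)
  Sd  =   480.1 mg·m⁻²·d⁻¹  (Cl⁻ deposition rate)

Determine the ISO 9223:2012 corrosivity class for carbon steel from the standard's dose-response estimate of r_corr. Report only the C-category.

C5

carbon steel: f(T) = -0.054·(T−10) [T>10 °C] = -0.7830
  SO₂ term: 1.77·137.5^0.52·exp(0.02·49-0.7830) = 27.89
  Sd branch = 0.102·Sd^0.62·e^(0.033·RH+0.04·T) = 62.93 μm/a
  sum: 27.89 + 62.93 → r_corr = 90.82 μm/a
Category bounds: 80…200 μm/a bracket r_corr ⇒ C5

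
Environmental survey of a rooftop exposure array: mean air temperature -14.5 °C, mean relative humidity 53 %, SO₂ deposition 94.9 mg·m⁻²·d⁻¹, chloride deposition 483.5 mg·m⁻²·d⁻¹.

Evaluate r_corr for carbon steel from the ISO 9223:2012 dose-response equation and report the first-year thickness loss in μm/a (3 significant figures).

r_corr = 16.5 μm/a

carbon steel: T≤10 °C ⇒ hinge +0.150·(-14.5−10) = -3.6750
  SO₂ term: 1.77·94.9^0.52·exp(0.02·53-3.6750) = 1.382
  Sd branch = 0.102·Sd^0.62·e^(0.033·RH+0.04·T) = 15.16 μm/a
  r_corr = 1.382 + 15.16 = 16.54 μm/a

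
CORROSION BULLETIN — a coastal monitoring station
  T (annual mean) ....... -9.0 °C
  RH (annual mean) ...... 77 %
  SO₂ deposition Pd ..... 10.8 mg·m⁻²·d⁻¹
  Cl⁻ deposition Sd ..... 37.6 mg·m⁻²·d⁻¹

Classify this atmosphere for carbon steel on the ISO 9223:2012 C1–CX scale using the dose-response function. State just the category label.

C2

carbon steel: T≤10 °C ⇒ hinge +0.150·(-9.0−10) = -2.8500
  SO₂ term: 1.77·10.8^0.52·exp(0.02·77-2.8500) = 1.646
  Sd branch = 0.102·Sd^0.62·e^(0.033·RH+0.04·T) = 8.559 μm/a
  r_corr = 1.646 + 8.559 = 10.2 μm/a
10.2 μm/a falls in (1.3, 25] for carbon steel → category C2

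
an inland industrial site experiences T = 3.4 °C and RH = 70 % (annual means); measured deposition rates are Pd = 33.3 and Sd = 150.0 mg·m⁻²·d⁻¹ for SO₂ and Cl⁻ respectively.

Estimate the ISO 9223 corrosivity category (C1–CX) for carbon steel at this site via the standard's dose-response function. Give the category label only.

C3

carbon steel: temperature factor f = +0.150·(-6.6) = -0.9900
  sulphur-dioxide contribution → 16.51 μm/a
  chloride contribution → 26.31 μm/a
  total first-year rate 42.81 μm/a
Category bounds: 25…50 μm/a bracket r_corr ⇒ C3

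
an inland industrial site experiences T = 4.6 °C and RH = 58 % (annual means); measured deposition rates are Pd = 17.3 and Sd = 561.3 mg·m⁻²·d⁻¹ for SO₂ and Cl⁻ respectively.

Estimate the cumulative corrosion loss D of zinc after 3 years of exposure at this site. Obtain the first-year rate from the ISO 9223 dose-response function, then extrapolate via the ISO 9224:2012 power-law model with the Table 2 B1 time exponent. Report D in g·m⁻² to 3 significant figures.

D(3) = 35.7 g·m⁻²

zinc: temperature factor f = +0.038·(-5.4) = -0.2052
  Pd branch = 0.0129·Pd^0.44·e^(0.046·RH+f) = 0.5308 μm/a
  Sd branch = 0.0175·Sd^0.57·e^(0.008·RH+0.085·T) = 1.518 μm/a
  sum: 0.5308 + 1.518 → r_corr = 2.049 μm/a
Long-term exponent b (ISO 9224 Table 2, B1) = 0.813
  D(3) = 2.049 × 3^0.813 = 2.049 × 2.443 = 5.006 μm
  Mass loss = 5.006 μm × 7.14 g/cm³ = 35.74 g·m⁻²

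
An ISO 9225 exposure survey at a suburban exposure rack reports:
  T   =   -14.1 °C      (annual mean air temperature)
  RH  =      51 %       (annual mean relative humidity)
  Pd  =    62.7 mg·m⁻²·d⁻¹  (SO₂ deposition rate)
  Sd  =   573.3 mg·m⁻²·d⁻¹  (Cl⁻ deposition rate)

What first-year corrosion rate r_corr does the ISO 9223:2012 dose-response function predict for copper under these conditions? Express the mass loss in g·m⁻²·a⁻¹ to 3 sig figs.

r_corr = 1.74 g·m⁻²·a⁻¹

copper: f(T) = +0.126·(T−10) [T≤10 °C] = -3.0366
  sulphur-dioxide contribution → 0.01512 μm/a
  chloride contribution → 0.179 μm/a
  total first-year rate 0.1941 μm/a
Convert to mass loss: 0.1941 μm/a × 8.96 g/cm³ = 1.739 g·m⁻²·a⁻¹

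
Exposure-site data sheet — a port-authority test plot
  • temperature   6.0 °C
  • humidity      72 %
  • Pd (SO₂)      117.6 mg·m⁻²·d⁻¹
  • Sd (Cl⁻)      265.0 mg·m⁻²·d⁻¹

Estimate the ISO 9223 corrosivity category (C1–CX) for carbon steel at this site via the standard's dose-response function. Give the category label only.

C5

carbon steel: temperature factor f = +0.150·(-4.0) = -0.6000
  SO₂ term: 1.77·117.6^0.52·exp(0.02·72-0.6000) = 48.91
  Cl⁻ term: 0.102·265.0^0.62·exp(0.033·72+0.04·6.0) = 44.37
  r_corr = 48.91 + 44.37 = 93.28 μm/a
Category bounds: 80…200 μm/a bracket r_corr ⇒ C5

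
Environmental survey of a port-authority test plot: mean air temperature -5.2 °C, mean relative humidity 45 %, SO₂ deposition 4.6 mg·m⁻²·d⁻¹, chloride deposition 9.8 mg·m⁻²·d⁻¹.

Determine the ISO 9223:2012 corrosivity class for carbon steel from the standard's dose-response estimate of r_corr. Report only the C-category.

carbon steel: temperature factor f = +0.150·(-15.2) = -2.2800
  sulphur-dioxide contribution → 0.9846 μm/a
  chloride contribution → 1.506 μm/a
  total first-year rate 2.49 μm/a
2.49 μm/a falls in (1.3, 25] for carbon steel → category C2

C2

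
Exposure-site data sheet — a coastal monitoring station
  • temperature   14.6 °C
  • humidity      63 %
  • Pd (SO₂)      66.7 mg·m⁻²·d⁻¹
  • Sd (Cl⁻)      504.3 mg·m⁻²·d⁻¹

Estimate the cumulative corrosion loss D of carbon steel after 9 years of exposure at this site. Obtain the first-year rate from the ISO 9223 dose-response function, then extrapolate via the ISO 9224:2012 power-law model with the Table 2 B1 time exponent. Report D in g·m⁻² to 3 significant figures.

D(9) = 2.79e+03 g·m⁻²

carbon steel: temperature factor f = -0.054·(4.6) = -0.2484
  SO₂ term: 1.77·66.7^0.52·exp(0.02·63-0.2484) = 43.24
  Sd branch = 0.102·Sd^0.62·e^(0.033·RH+0.04·T) = 69.31 μm/a
  sum: 43.24 + 69.31 → r_corr = 112.5 μm/a
Long-term exponent b (ISO 9224 Table 2, B1) = 0.523
  D(9) = 112.5 × 9^0.523 = 112.5 × 3.156 = 355.1 μm
  Mass loss = 355.1 μm × 7.85 g/cm³ = 2788 g·m⁻²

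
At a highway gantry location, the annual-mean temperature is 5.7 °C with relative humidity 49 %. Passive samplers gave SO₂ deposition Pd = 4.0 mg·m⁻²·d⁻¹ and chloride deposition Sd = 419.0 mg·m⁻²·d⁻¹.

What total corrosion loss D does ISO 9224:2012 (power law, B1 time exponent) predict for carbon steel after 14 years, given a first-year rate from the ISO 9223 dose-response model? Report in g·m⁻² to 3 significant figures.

D(14) = 1.01e+03 g·m⁻²

carbon steel: T≤10 °C ⇒ hinge +0.150·(5.7−10) = -0.6450
  sulphur-dioxide contribution → 5.088 μm/a
  chloride contribution → 27.27 μm/a
  total first-year rate 32.36 μm/a
Power-law: D(14) = r_corr · 14^0.523
  D(14) = 32.36 × 14^0.523 = 32.36 × 3.976 = 128.6 μm
  Mass loss = 128.6 μm × 7.85 g/cm³ = 1010 g·m⁻²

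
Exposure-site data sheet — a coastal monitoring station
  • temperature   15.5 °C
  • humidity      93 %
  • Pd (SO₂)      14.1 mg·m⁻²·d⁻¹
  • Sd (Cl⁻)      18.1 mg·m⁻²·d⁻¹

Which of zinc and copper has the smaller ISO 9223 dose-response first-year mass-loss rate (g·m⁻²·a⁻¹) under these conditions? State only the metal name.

zinc: T>10 °C ⇒ hinge -0.071·(15.5−10) = -0.3905
  sulphur-dioxide contribution → 2.016 μm/a
  chloride contribution → 0.7165 μm/a
  total first-year rate 2.733 μm/a
  mass loss = 2.733 μm/a × 7.14 g/cm³ = 19.51 g·m⁻²·a⁻¹
copper: temperature factor f = -0.080·(5.5) = -0.4400
  sulphur-dioxide contribution → 1.64 μm/a
  chloride contribution → 1.362 μm/a
  ⇒ r_corr(copper) = 3.002 μm/a
  mass loss = 3.002 μm/a × 8.96 g/cm³ = 26.9 g·m⁻²·a⁻¹
Ordering by g·m⁻²·a⁻¹: copper (26.9) > zinc (19.5)

zinc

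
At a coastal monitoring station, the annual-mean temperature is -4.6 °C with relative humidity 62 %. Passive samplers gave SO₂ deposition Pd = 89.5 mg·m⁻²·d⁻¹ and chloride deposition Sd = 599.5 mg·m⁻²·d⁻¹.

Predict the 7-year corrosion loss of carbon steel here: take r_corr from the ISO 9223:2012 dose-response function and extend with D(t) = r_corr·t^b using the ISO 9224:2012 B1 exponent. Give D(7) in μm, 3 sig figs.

carbon steel: T≤10 °C ⇒ hinge +0.150·(-4.6−10) = -2.1900
  SO₂ term: 1.77·89.5^0.52·exp(0.02·62-2.1900) = 7.085
  Cl⁻ term: 0.102·599.5^0.62·exp(0.033·62+0.04·-4.6) = 34.63
  sum: 7.085 + 34.63 → r_corr = 41.72 μm/a
Long-term exponent b (ISO 9224 Table 2, B1) = 0.523
  D(7) = 41.72 × 7^0.523 = 41.72 × 2.767 = 115.4 μm

D(7) = 115 μm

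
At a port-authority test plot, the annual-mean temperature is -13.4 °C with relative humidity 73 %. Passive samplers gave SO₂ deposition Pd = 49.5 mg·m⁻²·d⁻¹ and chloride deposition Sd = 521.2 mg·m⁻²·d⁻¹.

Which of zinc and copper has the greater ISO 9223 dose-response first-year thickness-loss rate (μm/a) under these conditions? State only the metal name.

zinc: T≤10 °C ⇒ hinge +0.038·(-13.4−10) = -0.8892
  sulphur-dioxide contribution → 0.848 μm/a
  chloride contribution → 0.3554 μm/a
  ⇒ r_corr(zinc) = 1.203 μm/a
copper: temperature factor f = +0.126·(-23.4) = -2.9484
  sulphur-dioxide contribution → 0.05687 μm/a
  chloride contribution → 0.3986 μm/a
  ⇒ r_corr(copper) = 0.4554 μm/a
Ordering by μm/a: zinc (1.2) > copper (0.455)

zinc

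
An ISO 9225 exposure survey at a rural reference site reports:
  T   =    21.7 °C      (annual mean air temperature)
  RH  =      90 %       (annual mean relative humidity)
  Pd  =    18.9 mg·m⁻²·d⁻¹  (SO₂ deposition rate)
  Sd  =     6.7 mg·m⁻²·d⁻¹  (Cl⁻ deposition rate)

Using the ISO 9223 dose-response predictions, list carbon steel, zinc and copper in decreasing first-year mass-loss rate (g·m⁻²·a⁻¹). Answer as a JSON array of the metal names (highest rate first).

["carbon steel", "copper", "zinc"]

carbon steel: T>10 °C ⇒ hinge -0.054·(21.7−10) = -0.6318
  Pd branch = 1.77·Pd^0.52·e^(0.02·RH+f) = 26.25 μm/a
  Cl⁻ term: 0.102·6.7^0.62·exp(0.033·90+0.04·21.7) = 15.4
  sum: 26.25 + 15.4 → r_corr = 41.65 μm/a
  mass loss = 41.65 μm/a × 7.85 g/cm³ = 326.9 g·m⁻²·a⁻¹
zinc: f(T) = -0.071·(T−10) [T>10 °C] = -0.8307
  SO₂ term: 0.0129·18.9^0.44·exp(0.046·90-0.8307) = 1.287
  Sd branch = 0.0175·Sd^0.57·e^(0.008·RH+0.085·T) = 0.6724 μm/a
  sum: 1.287 + 0.6724 → r_corr = 1.959 μm/a
  mass loss = 1.959 μm/a × 7.14 g/cm³ = 13.99 g·m⁻²·a⁻¹
copper: f(T) = -0.080·(T−10) [T>10 °C] = -0.9360
  SO₂ term: 0.0053·18.9^0.26·exp(0.059·90-0.9360) = 0.9032
  Cl⁻ term: 0.01025·6.7^0.27·exp(0.036·90+0.049·21.7) = 1.267
  sum: 0.9032 + 1.267 → r_corr = 2.17 μm/a
  mass loss = 2.17 μm/a × 8.96 g/cm³ = 19.44 g·m⁻²·a⁻¹
Ordering by g·m⁻²·a⁻¹: carbon steel (327) > copper (19.4) > zinc (14)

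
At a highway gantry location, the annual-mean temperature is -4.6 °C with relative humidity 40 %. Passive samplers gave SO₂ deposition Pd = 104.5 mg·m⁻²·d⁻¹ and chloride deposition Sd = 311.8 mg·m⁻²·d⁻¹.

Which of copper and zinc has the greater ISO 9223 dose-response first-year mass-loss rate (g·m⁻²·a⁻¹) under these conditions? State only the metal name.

zinc

copper: T≤10 °C ⇒ hinge +0.126·(-4.6−10) = -1.8396
  Pd branch = 0.0053·Pd^0.26·e^(0.059·RH+f) = 0.02987 μm/a
  Sd branch = 0.01025·Sd^0.27·e^(0.036·RH+0.049·T) = 0.1628 μm/a
  sum: 0.02987 + 0.1628 → r_corr = 0.1926 μm/a
  mass loss = 0.1926 μm/a × 8.96 g/cm³ = 1.726 g·m⁻²·a⁻¹
zinc: T≤10 °C ⇒ hinge +0.038·(-4.6−10) = -0.5548
  Pd branch = 0.0129·Pd^0.44·e^(0.046·RH+f) = 0.3607 μm/a
  Cl⁻ term: 0.0175·311.8^0.57·exp(0.008·40+0.085·-4.6) = 0.4302
  r_corr = 0.3607 + 0.4302 = 0.791 μm/a
  mass loss = 0.791 μm/a × 7.14 g/cm³ = 5.647 g·m⁻²·a⁻¹
Ordering by g·m⁻²·a⁻¹: zinc (5.65) > copper (1.73)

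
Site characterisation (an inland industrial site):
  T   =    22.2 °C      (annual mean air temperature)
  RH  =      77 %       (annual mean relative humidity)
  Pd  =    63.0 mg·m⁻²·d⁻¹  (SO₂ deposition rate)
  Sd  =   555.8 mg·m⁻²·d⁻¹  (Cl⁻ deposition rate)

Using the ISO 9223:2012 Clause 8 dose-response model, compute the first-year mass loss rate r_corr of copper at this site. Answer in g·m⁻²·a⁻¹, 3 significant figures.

r_corr = 29.0 g·m⁻²·a⁻¹

copper: f(T) = -0.080·(T−10) [T>10 °C] = -0.9760
  sulphur-dioxide contribution → 0.5511 μm/a
  chloride contribution → 2.68 μm/a
  ⇒ r_corr(copper) = 3.231 μm/a
Convert to mass loss: 3.231 μm/a × 8.96 g/cm³ = 28.95 g·m⁻²·a⁻¹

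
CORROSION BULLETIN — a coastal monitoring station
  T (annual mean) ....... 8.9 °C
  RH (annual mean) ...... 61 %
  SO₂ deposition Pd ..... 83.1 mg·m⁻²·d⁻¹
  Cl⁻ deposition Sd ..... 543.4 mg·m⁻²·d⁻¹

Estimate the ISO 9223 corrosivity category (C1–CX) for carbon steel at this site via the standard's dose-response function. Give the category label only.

carbon steel: f(T) = +0.150·(T−10) [T≤10 °C] = -0.1650
  Pd branch = 1.77·Pd^0.52·e^(0.02·RH+f) = 50.62 μm/a
  Sd branch = 0.102·Sd^0.62·e^(0.033·RH+0.04·T) = 54.1 μm/a
  r_corr = 50.62 + 54.1 = 104.7 μm/a
ISO 9223 Table 2 (carbon steel): 80 < 105 ≤ 200 μm/a ⇒ C5

C5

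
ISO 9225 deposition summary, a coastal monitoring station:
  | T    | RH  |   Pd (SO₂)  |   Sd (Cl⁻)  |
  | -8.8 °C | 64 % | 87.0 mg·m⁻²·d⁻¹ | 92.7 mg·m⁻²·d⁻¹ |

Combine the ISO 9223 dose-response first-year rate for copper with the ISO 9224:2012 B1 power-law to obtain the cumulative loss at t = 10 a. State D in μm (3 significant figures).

copper: f(T) = +0.126·(T−10) [T≤10 °C] = -2.3688
  sulphur-dioxide contribution → 0.06913 μm/a
  chloride contribution → 0.2266 μm/a
  total first-year rate 0.2957 μm/a
ISO 9224: D(t) = r_corr · t^b with b = 0.667 (copper, B1)
  D(10) = 0.2957 × 10^0.667 = 0.2957 × 4.645 = 1.374 μm

D(10) = 1.37 μm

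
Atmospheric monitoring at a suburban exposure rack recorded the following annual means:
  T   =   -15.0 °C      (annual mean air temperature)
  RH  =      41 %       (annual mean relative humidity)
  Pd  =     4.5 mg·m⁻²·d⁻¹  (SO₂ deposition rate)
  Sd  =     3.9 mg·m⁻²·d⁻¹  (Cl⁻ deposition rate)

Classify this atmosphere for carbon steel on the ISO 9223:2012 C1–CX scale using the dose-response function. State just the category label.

carbon steel: T≤10 °C ⇒ hinge +0.150·(-15.0−10) = -3.7500
  SO₂ term: 1.77·4.5^0.52·exp(0.02·41-3.7500) = 0.2066
  Cl⁻ term: 0.102·3.9^0.62·exp(0.033·41+0.04·-15.0) = 0.5036
  r_corr = 0.2066 + 0.5036 = 0.7102 μm/a
ISO 9223 Table 2 (carbon steel): 0 < 0.71 ≤ 1.3 μm/a ⇒ C1

C1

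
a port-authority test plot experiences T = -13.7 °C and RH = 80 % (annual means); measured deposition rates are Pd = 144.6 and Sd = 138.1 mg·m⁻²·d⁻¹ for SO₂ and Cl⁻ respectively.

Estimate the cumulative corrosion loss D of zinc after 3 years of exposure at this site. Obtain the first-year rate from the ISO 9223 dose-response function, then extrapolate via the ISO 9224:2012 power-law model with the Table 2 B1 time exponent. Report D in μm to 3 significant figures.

zinc: f(T) = +0.038·(T−10) [T≤10 °C] = -0.9006
  Pd branch = 0.0129·Pd^0.44·e^(0.046·RH+f) = 1.854 μm/a
  Cl⁻ term: 0.0175·138.1^0.57·exp(0.008·80+0.085·-13.7) = 0.1719
  sum: 1.854 + 0.1719 → r_corr = 2.026 μm/a
ISO 9224: D(t) = r_corr · t^b with b = 0.813 (zinc, B1)
  D(3) = 2.026 × 3^0.813 = 2.026 × 2.443 = 4.949 μm

D(3) = 4.95 μm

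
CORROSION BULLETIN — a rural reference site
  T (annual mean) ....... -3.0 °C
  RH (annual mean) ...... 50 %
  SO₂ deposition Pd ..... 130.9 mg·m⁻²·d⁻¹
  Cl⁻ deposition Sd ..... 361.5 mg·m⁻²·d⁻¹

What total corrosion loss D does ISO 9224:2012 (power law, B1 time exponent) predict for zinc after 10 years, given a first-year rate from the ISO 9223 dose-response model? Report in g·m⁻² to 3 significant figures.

zinc: temperature factor f = +0.038·(-13.0) = -0.4940
  Pd branch = 0.0129·Pd^0.44·e^(0.046·RH+f) = 0.6705 μm/a
  Sd branch = 0.0175·Sd^0.57·e^(0.008·RH+0.085·T) = 0.5809 μm/a
  r_corr = 0.6705 + 0.5809 = 1.251 μm/a
Power-law: D(10) = r_corr · 10^0.813
  D(10) = 1.251 × 10^0.813 = 1.251 × 6.501 = 8.136 μm
  Mass loss = 8.136 μm × 7.14 g/cm³ = 58.09 g·m⁻²

D(10) = 58.1 g·m⁻²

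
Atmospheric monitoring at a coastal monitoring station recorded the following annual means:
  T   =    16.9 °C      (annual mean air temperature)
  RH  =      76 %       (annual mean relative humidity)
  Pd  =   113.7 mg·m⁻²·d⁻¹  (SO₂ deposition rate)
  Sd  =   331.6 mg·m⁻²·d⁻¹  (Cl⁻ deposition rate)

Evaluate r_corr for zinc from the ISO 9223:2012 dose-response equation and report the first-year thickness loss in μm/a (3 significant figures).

zinc: f(T) = -0.071·(T−10) [T>10 °C] = -0.4899
  Pd branch = 0.0129·Pd^0.44·e^(0.046·RH+f) = 2.092 μm/a
  Cl⁻ term: 0.0175·331.6^0.57·exp(0.008·76+0.085·16.9) = 3.696
  r_corr = 2.092 + 3.696 = 5.788 μm/a

r_corr = 5.79 μm/a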